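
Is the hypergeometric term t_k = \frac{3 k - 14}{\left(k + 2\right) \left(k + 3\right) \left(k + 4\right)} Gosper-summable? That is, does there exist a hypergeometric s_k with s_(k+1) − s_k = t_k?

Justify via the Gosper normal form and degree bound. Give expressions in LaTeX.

Yes. s_k = \frac{k \left(- 2 k - 19\right)}{3 \left(k + 2\right) \left(k + 3\right)}.

The ratio is (k + 2)*(3*k - 11)/((k + 5)*(3*k - 14)).
A = k + 2, B = k + 5, C = k - 14/3.
f must satisfy (k + 2)·f(k+1) − (k + 4)·f(k) = k - 14/3.
d = 2 from the (1,1,1) case.
Solving with deg f ≤ 2: f(k) = -k*(2*k + 19)/9.
So s_k = (B(k−1)f/C)·t_k = (-k*(k + 4)*(2*k + 19)/(3*(3*k - 14)))·t_k = k*(-2*k - 19)/(3*(k + 2)*(k + 3)).
Verify: (3*k - 14)/(k**3 + 9*k**2 + 26*k + 24) matches t_k.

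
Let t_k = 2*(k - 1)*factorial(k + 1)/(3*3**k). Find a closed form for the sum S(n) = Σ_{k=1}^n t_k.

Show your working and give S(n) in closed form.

The ratio is k*(k + 2)/(3*(k - 1)).
Take A(k)=k/3 + 2/3, B(k)=1, C(k)=k - 1.
Need (k/3 + 2/3)·f(k+1) − (1)·f(k) = k - 1.
d = 0 from the (1,0,1) case.
Solving with deg f ≤ 0: f(k) = 3.
Get s_k = R·t_k = 2*factorial(k + 1)/3**k with R(k) = B(k−1)f(k)/C(k) = 3/(k - 1).
s_(k+1) − s_k = 2*(k - 1)*factorial(k + 1)/(3*3**k) = t_k.
Σ_(k=1)^n t_k = s_(n+1) − s_(1) = (2*3**(-n - 1)*factorial(n + 2)) − (4/3), i.e. -4/3 + 2*factorial(n + 2)/(3*3**n).

S(n) = -4/3 + 2*factorial(n + 2)/(3*3**n)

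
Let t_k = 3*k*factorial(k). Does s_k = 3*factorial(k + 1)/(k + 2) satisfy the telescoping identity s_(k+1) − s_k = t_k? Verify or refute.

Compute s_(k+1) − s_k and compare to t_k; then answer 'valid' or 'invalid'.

Invalid: residual -3*(k**2 + 2*k - 1)*factorial(k)/((k + 2)*(k + 3)) ≠ 0.

s_(k+1) = 3*factorial(k + 2)/(k + 3)
s_(k+1) − s_k = 3*(k**2 + 3*k + 1)*factorial(k + 1)/((k + 2)*(k + 3))
(s_(k+1) − s_k) − t_k = -3*(k**2 + 2*k - 1)*factorial(k)/((k + 2)*(k + 3))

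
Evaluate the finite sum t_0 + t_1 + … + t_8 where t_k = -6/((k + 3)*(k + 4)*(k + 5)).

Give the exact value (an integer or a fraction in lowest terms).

Σ = -3/13

Step 1: r(k) = (k + 3)/(k + 6).
So A=k + 3 and B=k + 6, with C=1.
Need (k + 3)·f(k+1) − (k + 5)·f(k) = 1.
Degrees (1,1,0) ⇒ d ≤ 2.
Match coefficients ⇒ f(k) = k*(k + 7)/24.
Get s_k = R·t_k = k*(-k - 7)/(4*(k + 3)*(k + 4)) with R(k) = B(k−1)f(k)/C(k) = k*(k + 5)*(k + 7)/24.
s_(k+1) − s_k = -6/(k**3 + 12*k**2 + 47*k + 60) = t_k.
Evaluate s at k=9 and k=0: -3/13 and 0; difference -3/13.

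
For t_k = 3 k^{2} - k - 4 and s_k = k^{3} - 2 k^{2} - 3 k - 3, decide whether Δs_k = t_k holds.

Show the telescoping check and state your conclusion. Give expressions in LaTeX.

s_(k+1) = k**3 + k**2 - 4*k - 7
s_(k+1) − s_k = 3*k**2 - k - 4
(s_(k+1) − s_k) − t_k = 0

Valid: the claim telescopes to t_k.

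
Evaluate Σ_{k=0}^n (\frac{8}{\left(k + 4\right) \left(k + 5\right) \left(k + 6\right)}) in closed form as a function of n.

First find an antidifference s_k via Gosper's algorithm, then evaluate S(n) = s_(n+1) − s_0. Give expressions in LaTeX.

The ratio is (k + 4)/(k + 7).
Factor: A=k + 4; B=k + 7; C=1.
Solve (k + 4)·f(k+1) − (k + 6)·f(k) = 1.
Bound: deg f ≤ 2.
Solve for f: f(k) = k*(k + 9)/40 (degree 2 ≤ 2).
Then R = B(k−1)f/C = k*(k + 6)*(k + 9)/40, so s_k = R(k)·t_k = k*(k + 9)/(5*(k + 4)*(k + 5)).
Δs = 8/(k**3 + 15*k**2 + 74*k + 120), as required.
Σ_(k=0)^n t_k = s_(n+1) − s_(0) = ((n**2 + 11*n + 10)/(5*(n**2 + 11*n + 30))) − (0), i.e. (n**2 + 11*n + 10)/(5*(n**2 + 11*n + 30)).

S(n) = \frac{n^{2} + 11 n + 10}{5 \left(n^{2} + 11 n + 30\right)}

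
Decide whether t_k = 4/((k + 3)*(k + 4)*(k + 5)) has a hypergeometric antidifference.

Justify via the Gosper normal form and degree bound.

The ratio is (k + 3)/(k + 6).
Factor: A=k + 3; B=k + 6; C=1.
f must satisfy (k + 3)·f(k+1) − (k + 5)·f(k) = 1.
d = 2 from the (1,1,0) case.
Solve for f: f(k) = k*(k + 7)/24 (degree 2 ≤ 2).
Then R = B(k−1)f/C = k*(k + 5)*(k + 7)/24, so s_k = R(k)·t_k = k*(k + 7)/(6*(k + 3)*(k + 4)).
Δs = 4/(k**3 + 12*k**2 + 47*k + 60), as required.

Yes. s_k = k*(k + 7)/(6*(k + 3)*(k + 4)).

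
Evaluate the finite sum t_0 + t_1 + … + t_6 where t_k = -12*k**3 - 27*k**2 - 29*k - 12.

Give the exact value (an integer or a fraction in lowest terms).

Σ = -8442

t_(k+1)/t_k = (12*k**3 + 63*k**2 + 119*k + 80)/(12*k**3 + 27*k**2 + 29*k + 12).
Take A(k)=1, B(k)=1, C(k)=k**3 + 9*k**2/4 + 29*k/12 + 1.
Need (1)·f(k+1) − (1)·f(k) = k**3 + 9*k**2/4 + 29*k/12 + 1.
From deg A=0, deg B=0, deg C=3: d=4.
A polynomial solution: f(k) = k*(3*k**3 + 3*k**2 + 4*k + 2)/12.
Get s_k = R·t_k = k*(-3*k**3 - 3*k**2 - 4*k - 2) with R(k) = B(k−1)f(k)/C(k) = k*(3*k**3 + 3*k**2 + 4*k + 2)/(12*k**3 + 27*k**2 + 29*k + 12).
Δs = -12*k**3 - 27*k**2 - 29*k - 12, as required.
Sum = s_(7) − s_(0); s_(7) = -8442, s_(0) = 0 ⇒ -8442.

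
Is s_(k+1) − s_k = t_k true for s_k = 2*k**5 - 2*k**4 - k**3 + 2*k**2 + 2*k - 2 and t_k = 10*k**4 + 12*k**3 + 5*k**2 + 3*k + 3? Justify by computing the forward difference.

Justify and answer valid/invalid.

valid (s_(k+1) − s_k reduces to t_k)

s_(k+1) = 2*k**5 + 8*k**4 + 11*k**3 + 7*k**2 + 5*k + 1
s_(k+1) − s_k = 10*k**4 + 12*k**3 + 5*k**2 + 3*k + 3
(s_(k+1) − s_k) − t_k = 0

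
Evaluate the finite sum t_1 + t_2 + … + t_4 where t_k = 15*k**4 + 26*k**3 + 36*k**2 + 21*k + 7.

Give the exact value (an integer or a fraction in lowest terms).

Ratio r(k) = (15*k**4 + 86*k**3 + 204*k**2 + 231*k + 105)/(15*k**4 + 26*k**3 + 36*k**2 + 21*k + 7).
A = 1, B = 1, C = k**4 + 26*k**3/15 + 12*k**2/5 + 7*k/5 + 7/15.
Need (1)·f(k+1) − (1)·f(k) = k**4 + 26*k**3/15 + 12*k**2/5 + 7*k/5 + 7/15.
deg f ≤ 5 (via 0,0,4).
Coefficient equations give f(k) = k*(3*k**4 - k**3 + 4*k**2 - k + 2)/15.
R(k) = B(k−1)·f(k)/C(k) = k*(3*k**4 - k**3 + 4*k**2 - k + 2)/(15*k**4 + 26*k**3 + 36*k**2 + 21*k + 7); s_k = R·t_k = k*(3*k**4 - k**3 + 4*k**2 - k + 2).
Check: Δs_k = 15*k**4 + 26*k**3 + 36*k**2 + 21*k + 7. ✓
Telescoping: Σ = s_(5) − s_(1) = 9235 − (7) = 9228.

Σ = 9228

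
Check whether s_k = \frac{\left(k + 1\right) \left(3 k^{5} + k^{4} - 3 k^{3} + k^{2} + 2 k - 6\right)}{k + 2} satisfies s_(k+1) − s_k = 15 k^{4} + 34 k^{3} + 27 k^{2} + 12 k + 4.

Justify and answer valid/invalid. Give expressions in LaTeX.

Invalid: residual \frac{- 12 k^{5} - 63 k^{4} - 98 k^{3} - 65 k^{2} - 26 k - 14}{k^{2} + 5 k + 6} ≠ 0.

s_(k+1) = (3*k**6 + 22*k**5 + 63*k**4 + 90*k**3 + 70*k**2 + 26*k - 4)/(k + 3)
s_(k+1) − s_k = (15*k**6 + 97*k**5 + 224*k**4 + 253*k**3 + 161*k**2 + 66*k + 10)/(k**2 + 5*k + 6)
(s_(k+1) − s_k) − t_k = (-12*k**5 - 63*k**4 - 98*k**3 - 65*k**2 - 26*k - 14)/(k**2 + 5*k + 6)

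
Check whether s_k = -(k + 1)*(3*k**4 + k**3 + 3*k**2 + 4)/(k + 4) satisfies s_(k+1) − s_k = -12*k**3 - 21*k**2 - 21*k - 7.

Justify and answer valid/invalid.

s_(k+1) = -(k + 2)*(3*(k + 1)**4 + (k + 1)**3 + 3*(k + 1)**2 + 4)/(k + 5)
s_(k+1) − s_k = 2*(-6*k**5 - 51*k**4 - 123*k**3 - 155*k**2 - 105*k - 34)/(k**2 + 9*k + 20)
(s_(k+1) − s_k) − t_k = 3*(9*k**4 + 68*k**3 + 102*k**2 + 91*k + 24)/(k**2 + 9*k + 20)

Invalid: residual 3*(9*k**4 + 68*k**3 + 102*k**2 + 91*k + 24)/(k**2 + 9*k + 20) ≠ 0.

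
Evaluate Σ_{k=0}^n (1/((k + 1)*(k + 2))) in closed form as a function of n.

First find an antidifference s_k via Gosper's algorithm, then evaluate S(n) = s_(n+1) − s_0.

S(n) = (n + 1)/(n + 2)

t_(k+1)/t_k = (k + 1)/(k + 3).
Factor: A=k + 1; B=k + 3; C=1.
f must satisfy (k + 1)·f(k+1) − (k + 2)·f(k) = 1.
d = 1 from the (1,1,0) case.
Coefficient equations give f(k) = k.
So s_k = (B(k−1)f/C)·t_k = (k*(k + 2))·t_k = k/(k + 1).
Check: Δs_k = 1/(k**2 + 3*k + 2). ✓
Telescope: S(n) = s_(n+1) − s_(0) = (n + 1)/(n + 2) − (0) = (n + 1)/(n + 2).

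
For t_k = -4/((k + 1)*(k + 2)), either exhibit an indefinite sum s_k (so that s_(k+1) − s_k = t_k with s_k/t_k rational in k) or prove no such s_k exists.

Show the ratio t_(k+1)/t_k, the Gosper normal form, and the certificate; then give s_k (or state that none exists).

s_k = -4*k/(k + 1)

Ratio r(k) = (k + 1)/(k + 3).
So A=k + 1 and B=k + 3, with C=1.
Key eq: (k + 1)·f(k+1) = (k + 2)·f(k) + (1).
Degrees (1,1,0) ⇒ d ≤ 1.
Coefficient equations give f(k) = k.
Get s_k = R·t_k = -4*k/(k + 1) with R(k) = B(k−1)f(k)/C(k) = k*(k + 2).
Δs = -4/(k**2 + 3*k + 2), as required.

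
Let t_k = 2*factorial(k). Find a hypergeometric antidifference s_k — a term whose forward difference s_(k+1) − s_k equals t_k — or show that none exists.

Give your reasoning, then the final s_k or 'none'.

Step 1: r(k) = k + 1.
Normal form (A,B,C) = (k + 1, 1, 1).
Solve (k + 1)·f(k+1) − (1)·f(k) = 1.
deg f ≤ -1 (via 1,0,0).
Negative degree bound (-1): no f exists, t_k not Gosper-summable.

no hypergeometric antidifference exists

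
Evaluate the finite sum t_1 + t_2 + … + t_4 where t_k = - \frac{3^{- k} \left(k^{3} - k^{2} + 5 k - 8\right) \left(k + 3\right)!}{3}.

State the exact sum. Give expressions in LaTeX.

The ratio is (k + 4)*(5*k + (k + 1)**3 - (k + 1)**2 - 3)/(3*(k**3 - k**2 + 5*k - 8)).
A = k/3 + 4/3, B = 1, C = k**3 - k**2 + 5*k - 8.
f must satisfy (k/3 + 4/3)·f(k+1) − (1)·f(k) = k**3 - k**2 + 5*k - 8.
deg f ≤ 2 (via 1,0,3).
Match coefficients ⇒ f(k) = 3*(k - 2)**2.
Certificate R = B(k−1)f/C = 3*(k - 2)**2/(k**3 - k**2 + 5*k - 8) gives s_k = -(k - 2)**2*factorial(k + 3)/3**k.
Δs = -(k**3 - k**2 + 5*k - 8)*factorial(k + 3)/(3*3**k), as required.
Sum = s_(5) − s_(1); s_(5) = -4480/3, s_(1) = -8 ⇒ -4456/3.

Σ = -4456/3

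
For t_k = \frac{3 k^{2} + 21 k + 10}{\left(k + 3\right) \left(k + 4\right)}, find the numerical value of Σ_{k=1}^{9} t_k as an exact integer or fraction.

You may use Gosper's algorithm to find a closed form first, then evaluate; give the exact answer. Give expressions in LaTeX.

r(k) = (k + 3)*(21*k + 3*(k + 1)**2 + 31)/((k + 5)*(3*k**2 + 21*k + 10)) after simplifying.
Take A(k)=k + 3, B(k)=k + 5, C(k)=k**2 + 7*k + 10/3.
f must satisfy (k + 3)·f(k+1) − (k + 4)·f(k) = k**2 + 7*k + 10/3.
d = 2 from the (1,1,2) case.
A polynomial solution: f(k) = k*(9*k + 1)/9.
So s_k = (B(k−1)f/C)·t_k = (k*(k + 4)*(9*k + 1)/(3*(3*k**2 + 21*k + 10)))·t_k = k*(9*k + 1)/(3*(k + 3)).
Verify: (3*k**2 + 21*k + 10)/(k**2 + 7*k + 12) matches t_k.
Sum = s_(10) − s_(1); s_(10) = 70/3, s_(1) = 5/6 ⇒ 45/2.

Σ = 45/2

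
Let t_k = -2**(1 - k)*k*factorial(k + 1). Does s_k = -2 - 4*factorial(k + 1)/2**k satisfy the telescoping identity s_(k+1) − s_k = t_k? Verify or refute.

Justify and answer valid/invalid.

valid (s_(k+1) − s_k reduces to t_k)

s_(k+1) = -4*2**(-k - 1)*factorial(k + 2) - 2
s_(k+1) − s_k = -2**(1 - k)*k*factorial(k + 1)
(s_(k+1) − s_k) − t_k = 0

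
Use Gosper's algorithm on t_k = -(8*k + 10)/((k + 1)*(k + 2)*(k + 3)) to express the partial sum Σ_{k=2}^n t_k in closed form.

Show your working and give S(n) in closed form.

S(n) = (-25*n**2 - 29*n + 54)/(12*(n**2 + 5*n + 6))

t_(k+1)/t_k = (k + 1)*(4*k + 9)/((k + 4)*(4*k + 5)).
Normal form (A,B,C) = (k + 1, k + 4, k + 5/4).
Need (k + 1)·f(k+1) − (k + 3)·f(k) = k + 5/4.
Degrees (1,1,1) ⇒ d ≤ 2.
Coefficient equations give f(k) = k*(9*k + 11)/16.
R(k) = B(k−1)·f(k)/C(k) = k*(k + 3)*(9*k + 11)/(4*(4*k + 5)); s_k = R·t_k = -k*(9*k + 11)/(2*(k + 1)*(k + 2)).
Verify: 2*(-4*k - 5)/(k**3 + 6*k**2 + 11*k + 6) matches t_k.
s_(n+1) = (-9*n**2 - 29*n - 20)/(2*(n**2 + 5*n + 6)) and s_(2) = -29/12, so S(n) = (-25*n**2 - 29*n + 54)/(12*(n**2 + 5*n + 6)).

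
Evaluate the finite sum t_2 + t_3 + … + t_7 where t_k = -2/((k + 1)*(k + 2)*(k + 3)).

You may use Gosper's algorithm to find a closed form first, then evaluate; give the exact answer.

Compute t_(k+1)/t_k: get (k + 1)/(k + 4).
A = k + 1, B = k + 4, C = 1.
Solve (k + 1)·f(k+1) − (k + 3)·f(k) = 1.
deg f ≤ 2 (via 1,1,0).
Solve for f: f(k) = k*(k + 3)/4 (degree 2 ≤ 2).
So s_k = (B(k−1)f/C)·t_k = (k*(k + 3)**2/4)·t_k = k*(-k - 3)/(2*(k + 1)*(k + 2)).
Verify: -2/(k**3 + 6*k**2 + 11*k + 6) matches t_k.
Evaluate s at k=8 and k=2: -22/45 and -5/12; difference -13/180.

Σ = -13/180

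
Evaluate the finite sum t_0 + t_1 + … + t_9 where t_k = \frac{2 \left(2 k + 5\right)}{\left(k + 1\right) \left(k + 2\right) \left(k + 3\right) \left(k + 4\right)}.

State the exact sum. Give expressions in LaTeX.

Ratio r(k) = (k + 1)*(2*k + 7)/((k + 5)*(2*k + 5)).
A = k + 1, B = k + 5, C = k + 5/2.
f must satisfy (k + 1)·f(k+1) − (k + 4)·f(k) = k + 5/2.
Bound: deg f ≤ 3.
Coefficient equations give f(k) = k*(k + 2)*(k + 4)/6.
So s_k = (B(k−1)f/C)·t_k = (k*(k + 2)*(k + 4)**2/(3*(2*k + 5)))·t_k = 2*k*(k + 4)/(3*(k**2 + 4*k + 3)).
s_(k+1) − s_k = 2*(2*k + 5)/(k**4 + 10*k**3 + 35*k**2 + 50*k + 24) = t_k.
Telescoping: Σ = s_(10) − s_(0) = 280/429 − (0) = 280/429.

Σ = 280/429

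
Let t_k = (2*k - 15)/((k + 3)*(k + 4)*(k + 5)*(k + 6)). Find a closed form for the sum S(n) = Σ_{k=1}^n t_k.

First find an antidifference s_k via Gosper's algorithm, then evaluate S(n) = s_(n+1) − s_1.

S(n) = n*(-n**2 - 15*n - 114)/(40*(n**3 + 15*n**2 + 74*n + 120))

t_(k+1)/t_k = (k + 3)*(2*k - 13)/((k + 7)*(2*k - 15)).
Factor: A=k + 3; B=k + 7; C=k - 15/2.
f must satisfy (k + 3)·f(k+1) − (k + 6)·f(k) = k - 15/2.
deg f ≤ 3 (via 1,1,1).
Solving with deg f ≤ 3: f(k) = -k*(k**2 + 12*k + 62)/30.
R(k) = B(k−1)·f(k)/C(k) = -k*(k + 6)*(k**2 + 12*k + 62)/(15*(2*k - 15)); s_k = R·t_k = k*(-k**2 - 12*k - 62)/(15*(k + 3)*(k + 4)*(k + 5)).
s_(k+1) − s_k = (2*k - 15)/(k**4 + 18*k**3 + 119*k**2 + 342*k + 360) = t_k.
Σ_(k=1)^n t_k = s_(n+1) − s_(1) = ((-n**3 - 15*n**2 - 89*n - 75)/(15*(n**3 + 15*n**2 + 74*n + 120))) − (-1/24), i.e. n*(-n**2 - 15*n - 114)/(40*(n**3 + 15*n**2 + 74*n + 120)).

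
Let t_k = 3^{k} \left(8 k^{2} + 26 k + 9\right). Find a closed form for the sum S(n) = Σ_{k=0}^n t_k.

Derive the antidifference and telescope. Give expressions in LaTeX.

Step 1: r(k) = 3*(8*k**2 + 42*k + 43)/(8*k**2 + 26*k + 9).
Factor: A=3; B=1; C=k**2 + 13*k/4 + 9/8.
Solve (3)·f(k+1) − (1)·f(k) = k**2 + 13*k/4 + 9/8.
Bound: deg f ≤ 2.
Solving with deg f ≤ 2: f(k) = (k + 1)*(4*k - 3)/8.
Get s_k = R·t_k = 3**k*(4*k**2 + k - 3) with R(k) = B(k−1)f(k)/C(k) = (k + 1)*(4*k - 3)/(8*k**2 + 26*k + 9).
Δs = 3**k*(8*k**2 + 26*k + 9), as required.
Telescope: S(n) = s_(n+1) − s_(0) = 3**(n + 1)*(4*n**2 + 9*n + 2) − (-3) = 12*3**n*n**2 + 27*3**n*n + 6*3**n + 3.

S(n) = 12 \cdot 3^{n} n^{2} + 27 \cdot 3^{n} n + 6 \cdot 3^{n} + 3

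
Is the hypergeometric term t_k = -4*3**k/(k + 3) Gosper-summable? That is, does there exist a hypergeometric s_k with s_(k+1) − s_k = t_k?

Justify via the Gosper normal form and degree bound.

No — negative degree bound, so no certificate f.

Step 1: r(k) = 3*(k + 3)/(k + 4).
Factor: A=3*k + 9; B=k + 4; C=1.
Set up (3*k + 9)·f(k+1) − (k + 3)·f(k) − (1) = 0.
Bound: deg f ≤ -1.
Negative degree bound (-1): no f exists, t_k not Gosper-summable.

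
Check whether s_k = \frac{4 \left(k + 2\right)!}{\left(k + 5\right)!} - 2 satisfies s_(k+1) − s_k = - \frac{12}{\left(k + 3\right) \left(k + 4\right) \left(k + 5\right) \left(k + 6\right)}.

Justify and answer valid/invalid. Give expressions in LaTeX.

s_(k+1) = 4*factorial(k + 3)/factorial(k + 6) - 2
s_(k+1) − s_k = -12/((k + 3)*(k + 4)*(k + 5)*(k + 6))
(s_(k+1) − s_k) − t_k = 0

Valid: the claim telescopes to t_k.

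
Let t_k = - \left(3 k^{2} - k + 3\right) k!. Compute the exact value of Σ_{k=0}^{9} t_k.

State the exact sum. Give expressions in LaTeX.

Σ = -94348804

Step 1: r(k) = (k + 1)*(-k + 3*(k + 1)**2 + 2)/(3*k**2 - k + 3).
Normal form (A,B,C) = (k + 1, 1, k**2 - k/3 + 1).
Solve (k + 1)·f(k+1) − (1)·f(k) = k**2 - k/3 + 1.
Degrees (1,0,2) ⇒ d ≤ 1.
A polynomial solution: f(k) = (3*k - 4)/3.
So s_k = (B(k−1)f/C)·t_k = ((3*k - 4)/(3*k**2 - k + 3))·t_k = -(3*k - 4)*factorial(k).
s_(k+1) − s_k = -(3*k**2 - k + 3)*factorial(k) = t_k.
Σ_(k=0)^(9) t_k = s_(10) − s_(0) = -94348800 − (4) = -94348804.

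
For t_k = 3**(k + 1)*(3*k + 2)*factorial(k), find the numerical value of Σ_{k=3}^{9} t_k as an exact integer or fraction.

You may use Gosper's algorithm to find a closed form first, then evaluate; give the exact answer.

Σ = 642831033114

The ratio is 3*(k + 1)*(3*k + 5)/(3*k + 2).
So A=3*k + 3 and B=1, with C=k + 2/3.
Set up (3*k + 3)·f(k+1) − (1)·f(k) − (k + 2/3) = 0.
From deg A=1, deg B=0, deg C=1: d=0.
Solve for f: f(k) = 1/3 (degree 0 ≤ 0).
Get s_k = R·t_k = 3**(k + 1)*factorial(k) with R(k) = B(k−1)f(k)/C(k) = 1/(3*k + 2).
Verify: 3**(k + 1)*(3*k + 2)*factorial(k) matches t_k.
Evaluate s at k=10 and k=3: 642831033600 and 486; difference 642831033114.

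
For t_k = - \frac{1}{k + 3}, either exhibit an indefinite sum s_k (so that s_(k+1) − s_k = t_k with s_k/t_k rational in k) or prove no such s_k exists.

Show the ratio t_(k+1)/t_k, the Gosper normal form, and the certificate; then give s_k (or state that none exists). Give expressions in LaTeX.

none — t_k is not Gosper-summable

r(k) = (k + 3)/(k + 4) after simplifying.
Factor: A=k + 3; B=k + 4; C=1.
f must satisfy (k + 3)·f(k+1) − (k + 3)·f(k) = 1.
From deg A=1, deg B=1, deg C=0: d=0.
Write f(k) = c0. Then LHS − RHS = -1, requiring -1 = 0: contradictory. No certificate.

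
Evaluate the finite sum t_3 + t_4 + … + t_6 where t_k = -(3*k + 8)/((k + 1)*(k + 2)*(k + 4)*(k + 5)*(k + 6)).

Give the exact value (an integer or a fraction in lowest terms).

t_(k+1)/t_k = (k + 1)*(k + 4)*(3*k + 11)/((k + 3)*(k + 7)*(3*k + 8)).
A = k + 1, B = k + 7, C = k**2 + 17*k/3 + 8.
Need (k + 1)·f(k+1) − (k + 6)·f(k) = k**2 + 17*k/3 + 8.
deg f ≤ 5 (via 1,1,2).
A polynomial solution: f(k) = k*(k + 2)*(k + 3)*(k**2 + 10*k + 29)/60.
Certificate R = B(k−1)f/C = k*(k + 2)*(k + 6)*(k**2 + 10*k + 29)/(20*(3*k + 8)) gives s_k = k*(-k**2 - 10*k - 29)/(20*(k**3 + 10*k**2 + 29*k + 20)).
s_(k+1) − s_k = (-3*k - 8)/(k**5 + 18*k**4 + 121*k**3 + 372*k**2 + 508*k + 240) = t_k.
Σ_(k=3)^(6) t_k = s_(7) − s_(3) = -259/5280 − (-51/1120) = -13/3696.

Σ = -13/3696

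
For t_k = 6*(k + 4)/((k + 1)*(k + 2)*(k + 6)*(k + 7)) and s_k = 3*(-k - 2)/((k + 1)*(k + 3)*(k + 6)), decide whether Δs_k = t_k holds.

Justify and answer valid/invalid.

Invalid: residual 3*(-3*k**2 - 23*k - 38)/(k**6 + 23*k**5 + 207*k**4 + 925*k**3 + 2144*k**2 + 2412*k + 1008) ≠ 0.

s_(k+1) = 3*(-k - 3)/((k + 2)*(k + 4)*(k + 7))
s_(k+1) − s_k = 3*(2*k**3 + 19*k**2 + 57*k + 58)/(k**6 + 23*k**5 + 207*k**4 + 925*k**3 + 2144*k**2 + 2412*k + 1008)
(s_(k+1) − s_k) − t_k = 3*(-3*k**2 - 23*k - 38)/(k**6 + 23*k**5 + 207*k**4 + 925*k**3 + 2144*k**2 + 2412*k + 1008)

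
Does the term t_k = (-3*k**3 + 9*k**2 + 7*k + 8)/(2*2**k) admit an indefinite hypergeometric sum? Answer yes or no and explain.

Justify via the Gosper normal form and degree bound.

Yes. s_k = (3*k**3 + 2*k - 3)/2**k.

Ratio r(k) = (3*k**3 - 16*k - 21)/(2*(3*k**3 - 9*k**2 - 7*k - 8)).
Factor: A=1/2; B=1; C=k**3 - 3*k**2 - 7*k/3 - 8/3.
Solve (1/2)·f(k+1) − (1)·f(k) = k**3 - 3*k**2 - 7*k/3 - 8/3.
From deg A=0, deg B=0, deg C=3: d=3.
A polynomial solution: f(k) = -2*(3*k**3 + 2*k - 3)/3.
Certificate R = B(k−1)f/C = -2*(3*k**3 + 2*k - 3)/(3*k**3 - 9*k**2 - 7*k - 8) gives s_k = (3*k**3 + 2*k - 3)/2**k.
Δs = (-3*k**3 + 9*k**2 + 7*k + 8)/(2*2**k), as required.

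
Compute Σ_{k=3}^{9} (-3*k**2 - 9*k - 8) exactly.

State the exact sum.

Σ = -1274

Step 1: r(k) = (3*k**2 + 15*k + 20)/(3*k**2 + 9*k + 8).
So A=1 and B=1, with C=k**2 + 3*k + 8/3.
Set up (1)·f(k+1) − (1)·f(k) − (k**2 + 3*k + 8/3) = 0.
Bound: deg f ≤ 3.
Match coefficients ⇒ f(k) = k*(k**2 + 3*k + 4)/3.
So s_k = (B(k−1)f/C)·t_k = (k*(k**2 + 3*k + 4)/(3*k**2 + 9*k + 8))·t_k = k*(-k**2 - 3*k - 4).
Δs = -3*k**2 - 9*k - 8, as required.
Telescoping: Σ = s_(10) − s_(3) = -1340 − (-66) = -1274.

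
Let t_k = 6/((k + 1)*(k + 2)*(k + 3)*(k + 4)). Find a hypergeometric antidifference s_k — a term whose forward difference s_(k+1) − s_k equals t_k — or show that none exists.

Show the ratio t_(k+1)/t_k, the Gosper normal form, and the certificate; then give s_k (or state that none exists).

s_k = k*(k**2 + 6*k + 11)/(3*(k + 1)*(k + 2)*(k + 3))

Compute t_(k+1)/t_k: get (k + 1)/(k + 5).
Take A(k)=k + 1, B(k)=k + 5, C(k)=1.
Set up (k + 1)·f(k+1) − (k + 4)·f(k) − (1) = 0.
deg f ≤ 3 (via 1,1,0).
Solving with deg f ≤ 3: f(k) = k*(k**2 + 6*k + 11)/18.
Then R = B(k−1)f/C = k*(k + 4)*(k**2 + 6*k + 11)/18, so s_k = R(k)·t_k = k*(k**2 + 6*k + 11)/(3*(k + 1)*(k + 2)*(k + 3)).
s_(k+1) − s_k = 6/(k**4 + 10*k**3 + 35*k**2 + 50*k + 24) = t_k.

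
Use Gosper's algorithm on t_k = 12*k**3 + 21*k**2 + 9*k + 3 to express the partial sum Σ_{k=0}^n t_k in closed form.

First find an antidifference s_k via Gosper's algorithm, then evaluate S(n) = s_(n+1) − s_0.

S(n) = 3*n**4 + 13*n**3 + 18*n**2 + 11*n + 3

The ratio is (4*k**3 + 19*k**2 + 29*k + 15)/(4*k**3 + 7*k**2 + 3*k + 1).
Normal form (A,B,C) = (1, 1, k**3 + 7*k**2/4 + 3*k/4 + 1/4).
Set up (1)·f(k+1) − (1)·f(k) − (k**3 + 7*k**2/4 + 3*k/4 + 1/4) = 0.
From deg A=0, deg B=0, deg C=3: d=4.
Solve for f: f(k) = k*(3*k**3 + k**2 - 3*k + 2)/12 (degree 4 ≤ 4).
So s_k = (B(k−1)f/C)·t_k = (k*(3*k**3 + k**2 - 3*k + 2)/(3*(4*k**3 + 7*k**2 + 3*k + 1)))·t_k = k*(3*k**3 + k**2 - 3*k + 2).
Verify: 12*k**3 + 21*k**2 + 9*k + 3 matches t_k.
Evaluate: s_(n+1) = 3*n**4 + 13*n**3 + 18*n**2 + 11*n + 3; subtract s_(0) = 0 ⇒ S(n) = 3*n**4 + 13*n**3 + 18*n**2 + 11*n + 3.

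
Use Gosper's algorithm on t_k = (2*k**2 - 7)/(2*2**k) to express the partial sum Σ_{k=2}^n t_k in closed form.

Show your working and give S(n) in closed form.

S(n) = 2**(-n - 2)*(15*2**n - 4*n**2 - 16*n - 10)

t_(k+1)/t_k = (2*(k + 1)**2 - 7)/(2*(2*k**2 - 7)).
Take A(k)=1/2, B(k)=1, C(k)=k**2 - 7/2.
Need (1/2)·f(k+1) − (1)·f(k) = k**2 - 7/2.
d = 2 from the (0,0,2) case.
Match coefficients ⇒ f(k) = -2*k**2 - 4*k + 1.
Then R = B(k−1)f/C = -2*(2*k**2 + 4*k - 1)/(2*k**2 - 7), so s_k = R(k)·t_k = (-2*k**2 - 4*k + 1)/2**k.
Check: Δs_k = (2*k**2 - 7)/(2*2**k). ✓
Σ_(k=2)^n t_k = s_(n+1) − s_(2) = (2**(-n - 1)*(-2*n**2 - 8*n - 5)) − (-15/4), i.e. 2**(-n - 2)*(15*2**n - 4*n**2 - 16*n - 10).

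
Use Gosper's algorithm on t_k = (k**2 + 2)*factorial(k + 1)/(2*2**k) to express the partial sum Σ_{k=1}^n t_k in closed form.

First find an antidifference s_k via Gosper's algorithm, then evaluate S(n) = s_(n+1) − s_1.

S(n) = 2**(-n - 1)*n*factorial(n + 2)

The ratio is (k + 2)*((k + 1)**2 + 2)/(2*(k**2 + 2)).
A = k/2 + 1, B = 1, C = k**2 + 2.
Set up (k/2 + 1)·f(k+1) − (1)·f(k) − (k**2 + 2) = 0.
Degrees (1,0,2) ⇒ d ≤ 1.
Match coefficients ⇒ f(k) = 2*(k - 1).
Certificate R = B(k−1)f/C = 2*(k - 1)/(k**2 + 2) gives s_k = (k - 1)*factorial(k + 1)/2**k.
Δs = (k**2 + 2)*factorial(k + 1)/(2*2**k), as required.
Σ_(k=1)^n t_k = s_(n+1) − s_(1) = (2**(-n - 1)*n*factorial(n + 2)) − (0), i.e. 2**(-n - 1)*n*factorial(n + 2).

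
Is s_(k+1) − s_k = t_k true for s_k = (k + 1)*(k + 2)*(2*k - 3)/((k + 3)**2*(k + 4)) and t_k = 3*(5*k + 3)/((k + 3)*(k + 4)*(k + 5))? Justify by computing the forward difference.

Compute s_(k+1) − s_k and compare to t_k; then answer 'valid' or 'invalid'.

Invalid: residual 2*(k**3 - 3*k**2 - 31*k - 21)/(k**5 + 19*k**4 + 143*k**3 + 533*k**2 + 984*k + 720) ≠ 0.

s_(k+1) = (k + 2)*(k + 3)*(2*k - 1)/((k + 4)**2*(k + 5))
s_(k+1) − s_k = (17*k**3 + 108*k**2 + 181*k + 66)/(k**5 + 19*k**4 + 143*k**3 + 533*k**2 + 984*k + 720)
(s_(k+1) − s_k) − t_k = 2*(k**3 - 3*k**2 - 31*k - 21)/(k**5 + 19*k**4 + 143*k**3 + 533*k**2 + 984*k + 720)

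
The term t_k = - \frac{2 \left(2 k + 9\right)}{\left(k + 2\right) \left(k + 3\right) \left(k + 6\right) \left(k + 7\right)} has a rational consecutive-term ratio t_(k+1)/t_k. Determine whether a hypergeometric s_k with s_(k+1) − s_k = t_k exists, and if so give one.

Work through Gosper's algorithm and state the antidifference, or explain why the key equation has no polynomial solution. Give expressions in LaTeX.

s_k = \frac{k \left(- k - 8\right)}{6 \left(k^{2} + 8 k + 12\right)}

r(k) = (k + 2)*(k + 6)*(2*k + 11)/((k + 4)*(k + 8)*(2*k + 9)) after simplifying.
Normal form (A,B,C) = (k + 2, k + 8, k**3 + 27*k**2/2 + 121*k/2 + 90).
f must satisfy (k + 2)·f(k+1) − (k + 7)·f(k) = k**3 + 27*k**2/2 + 121*k/2 + 90.
Degrees (1,1,3) ⇒ d ≤ 5.
Match coefficients ⇒ f(k) = k*(k + 3)*(k + 4)*(k + 5)*(k + 8)/24.
Then R = B(k−1)f/C = k*(k + 3)*(k + 7)*(k + 8)/(12*(2*k + 9)), so s_k = R(k)·t_k = k*(-k - 8)/(6*(k**2 + 8*k + 12)).
Check: Δs_k = 2*(-2*k - 9)/(k**4 + 18*k**3 + 113*k**2 + 288*k + 252). ✓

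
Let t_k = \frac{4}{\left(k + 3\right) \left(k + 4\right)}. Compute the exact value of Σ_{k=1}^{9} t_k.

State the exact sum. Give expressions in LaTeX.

The ratio is (k + 3)/(k + 5).
Gosper form: A/B · C(k+1)/C(k) with A=k + 3, B=k + 5, C=1.
Set up (k + 3)·f(k+1) − (k + 4)·f(k) − (1) = 0.
deg f ≤ 1 (via 1,1,0).
A polynomial solution: f(k) = k/3.
So s_k = (B(k−1)f/C)·t_k = (k*(k + 4)/3)·t_k = 4*k/(3*(k + 3)).
Check: Δs_k = 4/(k**2 + 7*k + 12). ✓
Sum = s_(10) − s_(1); s_(10) = 40/39, s_(1) = 1/3 ⇒ 9/13.

Σ = 9/13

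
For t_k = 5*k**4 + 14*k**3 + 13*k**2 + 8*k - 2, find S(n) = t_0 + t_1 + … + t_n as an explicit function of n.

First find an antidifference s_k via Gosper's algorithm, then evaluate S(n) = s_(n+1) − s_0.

The ratio is (5*k**4 + 34*k**3 + 85*k**2 + 96*k + 38)/(5*k**4 + 14*k**3 + 13*k**2 + 8*k - 2).
Normal form (A,B,C) = (1, 1, k**4 + 14*k**3/5 + 13*k**2/5 + 8*k/5 - 2/5).
Solve (1)·f(k+1) − (1)·f(k) = k**4 + 14*k**3/5 + 13*k**2/5 + 8*k/5 - 2/5.
d = 5 from the (0,0,4) case.
A polynomial solution: f(k) = k*(k**4 + k**3 - k**2 + k - 4)/5.
Then R = B(k−1)f/C = k*(k**4 + k**3 - k**2 + k - 4)/(5*k**4 + 14*k**3 + 13*k**2 + 8*k - 2), so s_k = R(k)·t_k = k*(k**4 + k**3 - k**2 + k - 4).
Check: Δs_k = 5*k**4 + 14*k**3 + 13*k**2 + 8*k - 2. ✓
Σ_(k=0)^n t_k = s_(n+1) − s_(0) = (n**5 + 6*n**4 + 13*n**3 + 14*n**2 + 4*n - 2) − (0), i.e. n**5 + 6*n**4 + 13*n**3 + 14*n**2 + 4*n - 2.

S(n) = n**5 + 6*n**4 + 13*n**3 + 14*n**2 + 4*n - 2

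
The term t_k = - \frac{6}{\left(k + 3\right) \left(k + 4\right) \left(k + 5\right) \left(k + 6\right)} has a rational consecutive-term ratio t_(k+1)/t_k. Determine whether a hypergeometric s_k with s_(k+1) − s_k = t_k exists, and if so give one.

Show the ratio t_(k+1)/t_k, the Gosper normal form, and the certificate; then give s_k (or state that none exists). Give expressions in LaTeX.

s_k = \frac{k \left(- k^{2} - 12 k - 47\right)}{30 \left(k + 3\right) \left(k + 4\right) \left(k + 5\right)}

The ratio is (k + 3)/(k + 7).
So A=k + 3 and B=k + 7, with C=1.
Need (k + 3)·f(k+1) − (k + 6)·f(k) = 1.
From deg A=1, deg B=1, deg C=0: d=3.
Solve for f: f(k) = k*(k**2 + 12*k + 47)/180 (degree 3 ≤ 3).
Certificate R = B(k−1)f/C = k*(k + 6)*(k**2 + 12*k + 47)/180 gives s_k = k*(-k**2 - 12*k - 47)/(30*(k + 3)*(k + 4)*(k + 5)).
Verify: -6/(k**4 + 18*k**3 + 119*k**2 + 342*k + 360) matches t_k.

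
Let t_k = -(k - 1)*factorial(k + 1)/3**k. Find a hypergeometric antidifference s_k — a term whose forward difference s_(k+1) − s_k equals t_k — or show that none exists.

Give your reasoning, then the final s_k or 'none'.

Compute t_(k+1)/t_k: get k*(k + 2)/(3*(k - 1)).
So A=k/3 + 2/3 and B=1, with C=k - 1.
Set up (k/3 + 2/3)·f(k+1) − (1)·f(k) − (k - 1) = 0.
Degrees (1,0,1) ⇒ d ≤ 0.
Match coefficients ⇒ f(k) = 3.
So s_k = (B(k−1)f/C)·t_k = (3/(k - 1))·t_k = -3**(1 - k)*factorial(k + 1).
Verify: -(k - 1)*factorial(k + 1)/3**k matches t_k.

s_k = -3**(1 - k)*factorial(k + 1)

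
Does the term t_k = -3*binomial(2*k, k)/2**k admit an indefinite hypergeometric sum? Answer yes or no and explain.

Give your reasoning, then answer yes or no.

The ratio is (2*k + 1)/(k + 1).
Factor: A=2*k + 1; B=k + 1; C=1.
Key eq: (2*k + 1)·f(k+1) = (k)·f(k) + (1).
d = -1 from the (1,1,0) case.
d = -1 < 0 ⇒ no nonzero polynomial f; not summable.

No; the degree bound rules out any f.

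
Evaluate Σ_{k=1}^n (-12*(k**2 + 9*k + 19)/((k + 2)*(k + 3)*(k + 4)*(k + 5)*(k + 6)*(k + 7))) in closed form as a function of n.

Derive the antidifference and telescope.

S(n) = 4*n*(-n**2 - 15*n - 71)/(105*(n**3 + 15*n**2 + 71*n + 105))

Ratio r(k) = (k + 2)*(9*k + (k + 1)**2 + 28)/((k + 8)*(k**2 + 9*k + 19)).
Take A(k)=k + 2, B(k)=k + 8, C(k)=k**2 + 9*k + 19.
Need (k + 2)·f(k+1) − (k + 7)·f(k) = k**2 + 9*k + 19.
Bound: deg f ≤ 5.
A polynomial solution: f(k) = k*(k + 3)*(k + 5)*(k**2 + 12*k + 44)/144.
R(k) = B(k−1)·f(k)/C(k) = k*(k + 3)*(k + 5)*(k + 7)*(k**2 + 12*k + 44)/(144*(k**2 + 9*k + 19)); s_k = R·t_k = k*(-k**2 - 12*k - 44)/(12*(k**3 + 12*k**2 + 44*k + 48)).
s_(k+1) − s_k = 12*(-k**2 - 9*k - 19)/(k**6 + 27*k**5 + 295*k**4 + 1665*k**3 + 5104*k**2 + 8028*k + 5040) = t_k.
s_(n+1) = (-n**3 - 15*n**2 - 71*n - 57)/(12*(n**3 + 15*n**2 + 71*n + 105)) and s_(1) = -19/420, so S(n) = 4*n*(-n**2 - 15*n - 71)/(105*(n**3 + 15*n**2 + 71*n + 105)).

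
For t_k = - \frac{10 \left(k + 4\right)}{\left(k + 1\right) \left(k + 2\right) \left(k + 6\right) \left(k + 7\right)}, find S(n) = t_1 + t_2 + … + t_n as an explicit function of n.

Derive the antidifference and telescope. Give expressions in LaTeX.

t_(k+1)/t_k = (k + 1)*(k + 5)*(k + 6)/((k + 3)*(k + 4)*(k + 8)).
Gosper form: A/B · C(k+1)/C(k) with A=k + 1, B=k + 8, C=k**4 + 16*k**3 + 95*k**2 + 248*k + 240.
Key eq: (k + 1)·f(k+1) = (k + 7)·f(k) + (k**4 + 16*k**3 + 95*k**2 + 248*k + 240).
Bound: deg f ≤ 6.
A polynomial solution: f(k) = k*(k + 2)*(k + 3)*(k + 4)*(k + 5)*(k + 7)/12.
So s_k = (B(k−1)f/C)·t_k = (k*(k + 2)*(k + 7)**2/(12*(k + 4)))·t_k = 5*k*(-k - 7)/(6*(k**2 + 7*k + 6)).
Δs = 10*(-k - 4)/(k**4 + 16*k**3 + 83*k**2 + 152*k + 84), as required.
Σ_(k=1)^n t_k = s_(n+1) − s_(1) = (5*(-n**2 - 9*n - 8)/(6*(n**2 + 9*n + 14))) − (-10/21), i.e. 5*n*(-n - 9)/(14*(n**2 + 9*n + 14)).

S(n) = \frac{5 n \left(- n - 9\right)}{14 \left(n^{2} + 9 n + 14\right)}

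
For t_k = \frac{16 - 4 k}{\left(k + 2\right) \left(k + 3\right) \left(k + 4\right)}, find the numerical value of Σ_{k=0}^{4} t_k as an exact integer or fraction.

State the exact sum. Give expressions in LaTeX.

Σ = 20/21

r(k) = (k - 3)*(k + 2)/((k - 4)*(k + 5)) after simplifying.
Take A(k)=k + 2, B(k)=k + 5, C(k)=k - 4.
Need (k + 2)·f(k+1) − (k + 4)·f(k) = k - 4.
d = 2 from the (1,1,1) case.
Match coefficients ⇒ f(k) = -k*(k + 11)/6.
R(k) = B(k−1)·f(k)/C(k) = -k*(k + 4)*(k + 11)/(6*(k - 4)); s_k = R·t_k = 2*k*(k + 11)/(3*(k + 2)*(k + 3)).
Δs = 4*(4 - k)/(k**3 + 9*k**2 + 26*k + 24), as required.
Evaluate s at k=5 and k=0: 20/21 and 0; difference 20/21.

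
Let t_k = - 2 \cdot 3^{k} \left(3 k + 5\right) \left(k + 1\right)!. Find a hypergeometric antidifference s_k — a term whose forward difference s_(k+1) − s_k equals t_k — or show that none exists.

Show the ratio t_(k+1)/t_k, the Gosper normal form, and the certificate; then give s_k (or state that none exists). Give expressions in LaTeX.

The ratio is 3*(k + 2)*(3*k + 8)/(3*k + 5).
Take A(k)=3*k + 6, B(k)=1, C(k)=k + 5/3.
Key eq: (3*k + 6)·f(k+1) = (1)·f(k) + (k + 5/3).
Degrees (1,0,1) ⇒ d ≤ 0.
Solving with deg f ≤ 0: f(k) = 1/3.
So s_k = (B(k−1)f/C)·t_k = (1/(3*k + 5))·t_k = -2*3**k*factorial(k + 1).
Verify: -2*3**k*(3*k + 5)*factorial(k + 1) matches t_k.

s_k = - 2 \cdot 3^{k} \left(k + 1\right)!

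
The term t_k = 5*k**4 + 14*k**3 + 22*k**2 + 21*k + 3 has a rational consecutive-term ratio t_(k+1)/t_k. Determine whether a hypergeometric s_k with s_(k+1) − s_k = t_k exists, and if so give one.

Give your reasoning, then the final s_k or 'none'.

Ratio r(k) = (5*k**4 + 34*k**3 + 94*k**2 + 127*k + 65)/(5*k**4 + 14*k**3 + 22*k**2 + 21*k + 3).
So A=1 and B=1, with C=k**4 + 14*k**3/5 + 22*k**2/5 + 21*k/5 + 3/5.
f must satisfy (1)·f(k+1) − (1)·f(k) = k**4 + 14*k**3/5 + 22*k**2/5 + 21*k/5 + 3/5.
d = 5 from the (0,0,4) case.
Coefficient equations give f(k) = k*(k**4 + k**3 + 2*k**2 + 3*k - 4)/5.
Then R = B(k−1)f/C = k*(k**4 + k**3 + 2*k**2 + 3*k - 4)/(5*k**4 + 14*k**3 + 22*k**2 + 21*k + 3), so s_k = R(k)·t_k = k*(k**4 + k**3 + 2*k**2 + 3*k - 4).
Δs = 5*k**4 + 14*k**3 + 22*k**2 + 21*k + 3, as required.

s_k = k*(k**4 + k**3 + 2*k**2 + 3*k - 4)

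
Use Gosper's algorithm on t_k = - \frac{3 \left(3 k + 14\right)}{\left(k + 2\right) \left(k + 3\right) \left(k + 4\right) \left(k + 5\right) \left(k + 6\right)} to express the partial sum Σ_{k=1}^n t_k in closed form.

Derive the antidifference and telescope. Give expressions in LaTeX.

S(n) = \frac{n \left(- n^{2} - 13 n - 54\right)}{24 \left(n^{3} + 13 n^{2} + 54 n + 72\right)}

Compute t_(k+1)/t_k: get (k + 2)*(3*k + 17)/((k + 7)*(3*k + 14)).
Factor: A=k + 2; B=k + 7; C=k + 14/3.
Key eq: (k + 2)·f(k+1) = (k + 6)·f(k) + (k + 14/3).
Degrees (1,1,1) ⇒ d ≤ 4.
Coefficient equations give f(k) = k*(k + 4)*(k**2 + 10*k + 31)/90.
Then R = B(k−1)f/C = k*(k + 4)*(k + 6)*(k**2 + 10*k + 31)/(30*(3*k + 14)), so s_k = R(k)·t_k = k*(-k**2 - 10*k - 31)/(10*(k**3 + 10*k**2 + 31*k + 30)).
Verify: 3*(-3*k - 14)/(k**5 + 20*k**4 + 155*k**3 + 580*k**2 + 1044*k + 720) matches t_k.
Telescope: S(n) = s_(n+1) − s_(1) = (-n**3 - 13*n**2 - 54*n - 42)/(10*(n**3 + 13*n**2 + 54*n + 72)) − (-7/120) = n*(-n**2 - 13*n - 54)/(24*(n**3 + 13*n**2 + 54*n + 72)).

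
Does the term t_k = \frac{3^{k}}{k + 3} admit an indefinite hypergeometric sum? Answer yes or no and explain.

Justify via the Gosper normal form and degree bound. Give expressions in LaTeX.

No; the degree bound rules out any f.

t_(k+1)/t_k = 3*(k + 3)/(k + 4).
Normal form (A,B,C) = (3*k + 9, k + 4, 1).
Solve (3*k + 9)·f(k+1) − (k + 3)·f(k) = 1.
d = -1 from the (1,1,0) case.
d = -1 < 0 ⇒ no nonzero polynomial f; not summable.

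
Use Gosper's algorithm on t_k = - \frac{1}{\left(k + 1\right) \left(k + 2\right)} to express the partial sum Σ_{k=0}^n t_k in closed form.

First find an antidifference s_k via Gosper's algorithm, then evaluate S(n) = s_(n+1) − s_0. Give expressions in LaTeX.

S(n) = \frac{- n - 1}{n + 2}

Ratio r(k) = (k + 1)/(k + 3).
A = k + 1, B = k + 3, C = 1.
Key eq: (k + 1)·f(k+1) = (k + 2)·f(k) + (1).
d = 1 from the (1,1,0) case.
Coefficient equations give f(k) = k.
R(k) = B(k−1)·f(k)/C(k) = k*(k + 2); s_k = R·t_k = -k/(k + 1).
Verify: -1/(k**2 + 3*k + 2) matches t_k.
s_(n+1) = (-n - 1)/(n + 2) and s_(0) = 0, so S(n) = (-n - 1)/(n + 2).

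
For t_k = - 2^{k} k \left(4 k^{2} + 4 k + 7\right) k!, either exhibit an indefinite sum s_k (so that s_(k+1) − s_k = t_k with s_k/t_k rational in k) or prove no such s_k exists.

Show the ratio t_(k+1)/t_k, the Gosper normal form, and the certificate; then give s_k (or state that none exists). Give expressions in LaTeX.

s_k = - 2^{k} \left(2 k^{2} - 3 k + 2\right) k!

The ratio is (k + 1)**2*(8*k + 8*(k + 1)**2 + 22)/(k*(4*k**2 + 4*k + 7)).
So A=2*k + 2 and B=1, with C=k**3 + k**2 + 7*k/4.
Key eq: (2*k + 2)·f(k+1) = (1)·f(k) + (k**3 + k**2 + 7*k/4).
Bound: deg f ≤ 2.
Coefficient equations give f(k) = (2*k**2 - 3*k + 2)/4.
Then R = B(k−1)f/C = (2*k**2 - 3*k + 2)/(k*(4*k**2 + 4*k + 7)), so s_k = R(k)·t_k = -2**k*(2*k**2 - 3*k + 2)*factorial(k).
Check: Δs_k = -2**k*k*(4*k**2 + 4*k + 7)*factorial(k). ✓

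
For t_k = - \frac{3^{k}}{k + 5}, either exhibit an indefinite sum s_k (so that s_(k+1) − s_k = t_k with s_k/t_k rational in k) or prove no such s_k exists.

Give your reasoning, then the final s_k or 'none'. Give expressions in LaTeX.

r(k) = 3*(k + 5)/(k + 6) after simplifying.
So A=3*k + 15 and B=k + 6, with C=1.
f must satisfy (3*k + 15)·f(k+1) − (k + 5)·f(k) = 1.
Degrees (1,1,0) ⇒ d ≤ -1.
deg f ≤ -1 is impossible — no certificate.

none — t_k is not Gosper-summable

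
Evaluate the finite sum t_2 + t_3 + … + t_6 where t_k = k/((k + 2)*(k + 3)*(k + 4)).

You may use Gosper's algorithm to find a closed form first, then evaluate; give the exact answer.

t_(k+1)/t_k = (k + 1)*(k + 2)/(k*(k + 5)).
So A=k + 2 and B=k + 5, with C=k.
Set up (k + 2)·f(k+1) − (k + 4)·f(k) − (k) = 0.
From deg A=1, deg B=1, deg C=1: d=2.
Match coefficients ⇒ f(k) = k*(k - 1)/6.
R(k) = B(k−1)·f(k)/C(k) = (k - 1)*(k + 4)/6; s_k = R·t_k = k*(k - 1)/(6*(k + 2)*(k + 3)).
s_(k+1) − s_k = k/(k**3 + 9*k**2 + 26*k + 24) = t_k.
Evaluate s at k=7 and k=2: 7/90 and 1/60; difference 11/180.

Σ = 11/180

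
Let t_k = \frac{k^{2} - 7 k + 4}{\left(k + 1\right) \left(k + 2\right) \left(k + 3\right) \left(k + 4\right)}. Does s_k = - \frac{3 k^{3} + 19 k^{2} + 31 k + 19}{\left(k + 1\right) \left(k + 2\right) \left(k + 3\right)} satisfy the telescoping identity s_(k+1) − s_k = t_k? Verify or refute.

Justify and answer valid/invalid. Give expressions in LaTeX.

Valid: the claim telescopes to t_k.

s_(k+1) = (-31*k - 3*(k + 1)**3 - 19*(k + 1)**2 - 50)/((k + 2)*(k + 3)*(k + 4))
s_(k+1) − s_k = (k**2 - 7*k + 4)/(k**4 + 10*k**3 + 35*k**2 + 50*k + 24)
(s_(k+1) − s_k) − t_k = 0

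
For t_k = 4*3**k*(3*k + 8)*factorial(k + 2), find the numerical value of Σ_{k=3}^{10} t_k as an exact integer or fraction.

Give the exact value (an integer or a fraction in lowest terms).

t_(k+1)/t_k = 3*(k + 3)*(3*k + 11)/(3*k + 8).
So A=3*k + 9 and B=1, with C=k + 8/3.
Key eq: (3*k + 9)·f(k+1) = (1)·f(k) + (k + 8/3).
d = 0 from the (1,0,1) case.
A polynomial solution: f(k) = 1/3.
R(k) = B(k−1)·f(k)/C(k) = 1/(3*k + 8); s_k = R·t_k = 4*3**k*factorial(k + 2).
Check: Δs_k = 4*3**k*(3*k + 8)*factorial(k + 2). ✓
Evaluate s at k=11 and k=3: 4412392214630400 and 12960; difference 4412392214617440.

Σ = 4412392214617440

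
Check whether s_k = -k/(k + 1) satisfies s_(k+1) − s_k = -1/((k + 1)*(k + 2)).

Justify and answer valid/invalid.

valid (s_(k+1) − s_k reduces to t_k)

s_(k+1) = (-k - 1)/(k + 2)
s_(k+1) − s_k = -1/(k**2 + 3*k + 2)
(s_(k+1) − s_k) − t_k = 0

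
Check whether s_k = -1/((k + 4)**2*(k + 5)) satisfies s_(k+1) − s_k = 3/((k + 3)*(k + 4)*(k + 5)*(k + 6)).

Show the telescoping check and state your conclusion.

Invalid: residual 2*(-2*k - 9)/(k**6 + 27*k**5 + 301*k**4 + 1773*k**3 + 5818*k**2 + 10080*k + 7200) ≠ 0.

s_(k+1) = -1/((k + 5)**2*(k + 6))
s_(k+1) − s_k = (3*k + 14)/(k**5 + 24*k**4 + 229*k**3 + 1086*k**2 + 2560*k + 2400)
(s_(k+1) − s_k) − t_k = 2*(-2*k - 9)/(k**6 + 27*k**5 + 301*k**4 + 1773*k**3 + 5818*k**2 + 10080*k + 7200)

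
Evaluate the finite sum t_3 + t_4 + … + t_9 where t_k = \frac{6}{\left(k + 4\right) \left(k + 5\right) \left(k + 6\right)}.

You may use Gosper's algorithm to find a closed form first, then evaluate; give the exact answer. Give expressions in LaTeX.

Σ = 11/280

Ratio r(k) = (k + 4)/(k + 7).
So A=k + 4 and B=k + 7, with C=1.
Solve (k + 4)·f(k+1) − (k + 6)·f(k) = 1.
Degrees (1,1,0) ⇒ d ≤ 2.
Coefficient equations give f(k) = k*(k + 9)/40.
Certificate R = B(k−1)f/C = k*(k + 6)*(k + 9)/40 gives s_k = 3*k*(k + 9)/(20*(k + 4)*(k + 5)).
Check: Δs_k = 6/(k**3 + 15*k**2 + 74*k + 120). ✓
Telescoping: Σ = s_(10) − s_(3) = 19/140 − (27/280) = 11/280.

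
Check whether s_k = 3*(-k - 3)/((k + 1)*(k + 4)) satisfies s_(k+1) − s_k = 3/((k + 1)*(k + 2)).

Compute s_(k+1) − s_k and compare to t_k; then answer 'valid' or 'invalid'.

Invalid: residual 6*(-k - 3)/(k**4 + 12*k**3 + 49*k**2 + 78*k + 40) ≠ 0.

s_(k+1) = 3*(-k - 4)/((k + 2)*(k + 5))
s_(k+1) − s_k = 3*(k**2 + 7*k + 14)/(k**4 + 12*k**3 + 49*k**2 + 78*k + 40)
(s_(k+1) − s_k) − t_k = 6*(-k - 3)/(k**4 + 12*k**3 + 49*k**2 + 78*k + 40)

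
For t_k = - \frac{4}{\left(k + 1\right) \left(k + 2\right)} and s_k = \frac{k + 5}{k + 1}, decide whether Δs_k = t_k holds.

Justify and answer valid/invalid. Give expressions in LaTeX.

s_(k+1) = (k + 6)/(k + 2)
s_(k+1) − s_k = -4/(k**2 + 3*k + 2)
(s_(k+1) − s_k) − t_k = 0

valid; difference matches t_k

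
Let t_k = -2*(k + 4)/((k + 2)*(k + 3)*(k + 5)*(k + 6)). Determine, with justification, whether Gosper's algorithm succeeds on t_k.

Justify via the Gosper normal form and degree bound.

Step 1: r(k) = (k + 2)*(k + 5)**2/((k + 4)**2*(k + 7)).
Normal form (A,B,C) = (k + 2, k + 7, k**2 + 8*k + 16).
Solve (k + 2)·f(k+1) − (k + 6)·f(k) = k**2 + 8*k + 16.
From deg A=1, deg B=1, deg C=2: d=4.
Solve for f: f(k) = k*(k + 3)*(k + 4)*(k + 7)/20 (degree 4 ≤ 4).
R(k) = B(k−1)·f(k)/C(k) = k*(k + 3)*(k + 6)*(k + 7)/(20*(k + 4)); s_k = R·t_k = k*(-k - 7)/(10*(k**2 + 7*k + 10)).
s_(k+1) − s_k = 2*(-k - 4)/(k**4 + 16*k**3 + 91*k**2 + 216*k + 180) = t_k.

Yes. s_k = k*(-k - 7)/(10*(k**2 + 7*k + 10)).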